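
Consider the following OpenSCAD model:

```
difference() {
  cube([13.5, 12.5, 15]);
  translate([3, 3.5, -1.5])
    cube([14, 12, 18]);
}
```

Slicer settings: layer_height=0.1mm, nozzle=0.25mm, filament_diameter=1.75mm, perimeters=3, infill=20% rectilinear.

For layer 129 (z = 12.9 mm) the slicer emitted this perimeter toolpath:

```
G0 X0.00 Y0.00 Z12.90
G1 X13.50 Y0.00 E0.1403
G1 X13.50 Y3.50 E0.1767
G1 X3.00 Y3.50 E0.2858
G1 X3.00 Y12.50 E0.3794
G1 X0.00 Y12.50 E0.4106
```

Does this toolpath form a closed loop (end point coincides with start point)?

Start point (G0): (0.00, 0.00). End point (last G1): the path does not return to the start — open.

no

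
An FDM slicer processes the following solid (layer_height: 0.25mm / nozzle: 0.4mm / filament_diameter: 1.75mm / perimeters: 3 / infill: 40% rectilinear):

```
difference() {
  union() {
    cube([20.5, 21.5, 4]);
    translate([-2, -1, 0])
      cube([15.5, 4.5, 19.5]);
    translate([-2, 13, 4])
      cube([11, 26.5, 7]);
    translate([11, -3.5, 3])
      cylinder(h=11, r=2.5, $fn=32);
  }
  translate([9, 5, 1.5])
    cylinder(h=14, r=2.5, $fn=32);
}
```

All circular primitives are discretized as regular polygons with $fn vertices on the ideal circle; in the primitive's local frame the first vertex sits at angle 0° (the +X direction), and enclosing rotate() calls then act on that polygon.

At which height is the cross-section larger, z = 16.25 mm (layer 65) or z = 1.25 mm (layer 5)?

layer 5 (z = 1.25 mm)

Layer 65 (z = 16.25): the cube is absent (z outside [0, 4]); the cube at (-2, -1) is present — its section is the full 15.5×4.5 rectangle (area 69.75 mm²); the cube at (-2, 13) is absent (z outside [4, 11]); the cylinder at (11, -3.5) is absent (z outside [3, 14]); Taking the union: only the 15.5×4.5 cube at (-2, -1) is present, so the union is just that shape — area = 69.75 mm²; the cylinder at (9, 5) is not intersected at this z (z outside [1.5, 15.5]); Subtracting the remaining from the first: none of the subtracted shapes is present at this height, so the result so far is unchanged — area = 69.75 mm². So its area = 69.75 mm². Layer 5 (z = 1.25): the cube is present — its section is the full 20.5×21.5 rectangle (area 440.75 mm²); the cube at (-2, -1) (footprint 15.5×4.5) is included at this height (area 69.75 mm²); the cube at (-2, 13) does not reach this height (z outside [4, 11]); the cylinder at (11, -3.5) is absent (z outside [3, 14]); Combining (union): the regions partially overlap — summed areas 510.50 mm² minus the doubly-counted overlap 47.25 mm² gives 463.25 mm² — area = 463.25 mm²; the cylinder at (9, 5) is absent (z outside [1.5, 15.5]); Taking the first minus the rest: none of the subtracted shapes is present at this height, so that combined region is unchanged — area = 463.25 mm². So its area = 463.25 mm². Layer 5 is larger (463.25 vs 69.75 mm²).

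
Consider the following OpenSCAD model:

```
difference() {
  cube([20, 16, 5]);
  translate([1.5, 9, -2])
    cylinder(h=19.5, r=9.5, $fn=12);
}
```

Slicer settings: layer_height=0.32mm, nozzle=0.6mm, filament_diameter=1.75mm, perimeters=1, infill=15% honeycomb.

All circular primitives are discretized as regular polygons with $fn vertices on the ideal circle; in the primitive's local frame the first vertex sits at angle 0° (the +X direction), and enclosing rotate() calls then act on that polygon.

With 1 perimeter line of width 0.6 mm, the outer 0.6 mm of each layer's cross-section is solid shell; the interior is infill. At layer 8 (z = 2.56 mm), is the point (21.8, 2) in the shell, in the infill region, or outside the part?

At z = 2.56 mm: the 20×16 cube contributes its full rectangle; the r=9.5 cylinder at (1.5, 9) gives a regular 12-gon of circumradius 9.5 (constant along its height); Taking the first minus the rest: starting from the 20×16 cube, the r=9.5 cylinder at (1.5, 9) partially overlaps it — only the 149.30 mm² overlap (of its 270.75 mm²) is removed, clipping the outline — 1 connected region. Overall, the cross-section is a single solid region. The nearest boundary edge runs (20.00, 16.00)→(20.00, 0.00); distance from the point to it = 1.80 mm. The point is not inside any of the regions above, so it lies outside the cross-section (1.80 mm from the nearest boundary).

outside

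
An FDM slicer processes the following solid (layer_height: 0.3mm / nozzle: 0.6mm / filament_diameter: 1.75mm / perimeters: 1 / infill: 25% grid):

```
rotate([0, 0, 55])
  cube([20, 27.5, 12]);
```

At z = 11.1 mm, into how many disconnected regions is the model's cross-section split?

1

At z = 11.1 mm: the cube (footprint 20×27.5) is included at this height; (whole slice rotated 55° about Z — lengths, areas and connectivity unchanged). The result has 1 disconnected region.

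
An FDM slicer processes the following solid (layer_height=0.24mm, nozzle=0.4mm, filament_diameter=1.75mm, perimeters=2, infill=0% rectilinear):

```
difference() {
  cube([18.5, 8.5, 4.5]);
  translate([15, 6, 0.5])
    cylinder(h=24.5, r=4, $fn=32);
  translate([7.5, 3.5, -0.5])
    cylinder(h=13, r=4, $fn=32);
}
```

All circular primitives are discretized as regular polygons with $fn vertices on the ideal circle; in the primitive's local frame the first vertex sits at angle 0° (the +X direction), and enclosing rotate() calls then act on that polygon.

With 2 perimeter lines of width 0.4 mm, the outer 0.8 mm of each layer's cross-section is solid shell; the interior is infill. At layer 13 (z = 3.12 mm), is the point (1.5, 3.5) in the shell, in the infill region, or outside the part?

infill

At z = 3.12 mm: the cube is present — its section is the full 18.5×8.5 rectangle; the r=4 cylinder at (15, 6) gives a regular 32-gon of circumradius 4 (constant along its height); the r=4 cylinder at (7.5, 3.5) contributes a regular 32-gon of circumradius 4; Taking the first minus the rest: starting from the 18.5×8.5 cube, the r=4 cylinder at (15, 6) partially overlaps it — only the 42.25 mm² overlap (of its 49.94 mm²) is removed, clipping the outline; the r=4 cylinder at (7.5, 3.5) partially overlaps it — only the 48.64 mm² overlap (of its 49.94 mm²) is removed, clipping the outline — 3 connected regions. Overall, the cross-section has 3 separate islands. The nearest boundary edge runs (0.00, 0.00)→(0.00, 8.50); distance from the point to it = 1.50 mm. (Shell/infill is judged within the island containing the point — the largest one.) The point is inside the cross-section and 1.50 mm from the nearest boundary — more than the 0.8 mm shell width (2 × 0.4), so it's in the infill interior.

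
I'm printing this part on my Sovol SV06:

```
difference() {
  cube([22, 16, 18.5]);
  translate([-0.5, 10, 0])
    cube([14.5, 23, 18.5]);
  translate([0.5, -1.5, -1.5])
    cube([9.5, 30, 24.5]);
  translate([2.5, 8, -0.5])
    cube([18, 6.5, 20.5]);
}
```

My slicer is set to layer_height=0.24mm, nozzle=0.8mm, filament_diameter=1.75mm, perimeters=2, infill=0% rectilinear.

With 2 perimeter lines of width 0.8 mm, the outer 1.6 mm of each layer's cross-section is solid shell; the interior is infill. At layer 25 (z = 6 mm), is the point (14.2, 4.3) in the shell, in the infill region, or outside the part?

At z = 6 mm: the cube (footprint 22×16) is included at this height; the cube at (-0.5, 10) is present — its section is the full 14.5×23 rectangle; the cube at (0.5, -1.5) is present — its section is the full 9.5×30 rectangle; the cube at (2.5, 8) (footprint 18×6.5) is included at this height; Subtracting the remaining from the first: starting from the 22×16 cube, the 14.5×23 cube at (-0.5, 10) partially overlaps it — only the 84.00 mm² overlap (of its 333.50 mm²) is removed, clipping the outline; the 9.5×30 cube at (0.5, -1.5) partially overlaps it — only the 95.00 mm² overlap (of its 285.00 mm²) is removed, clipping the outline; the 18×6.5 cube at (2.5, 8) partially overlaps it — only the 50.25 mm² overlap (of its 117.00 mm²) is removed, clipping the outline — 2 connected regions. Overall, the cross-section has 2 separate islands. The nearest boundary edge runs (10.00, 8.00)→(20.50, 8.00); distance from the point to it = 3.70 mm. (Shell/infill is judged within the island containing the point — the largest one.) The point is inside the cross-section and 3.70 mm from the nearest boundary — more than the 1.6 mm shell width (2 × 0.8), so it's in the infill interior.

infill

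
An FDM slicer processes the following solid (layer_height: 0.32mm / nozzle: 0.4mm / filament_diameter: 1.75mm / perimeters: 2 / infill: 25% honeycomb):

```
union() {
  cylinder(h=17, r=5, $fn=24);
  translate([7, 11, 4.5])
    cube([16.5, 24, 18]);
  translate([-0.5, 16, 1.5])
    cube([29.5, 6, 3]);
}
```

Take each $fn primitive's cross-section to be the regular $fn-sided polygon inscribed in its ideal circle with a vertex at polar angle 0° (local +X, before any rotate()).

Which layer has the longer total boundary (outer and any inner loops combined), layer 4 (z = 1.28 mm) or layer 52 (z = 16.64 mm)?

layer 52 (z = 16.64 mm)

Layer 4 (z = 1.28): the r=5 cylinder contributes a regular 24-gon of circumradius 5 (perimeter = 2·24·5.000·sin(180°/24) = 31.33 mm); the cube at (7, 11) does not reach this height (z outside [4.5, 22.5]); the cube at (-0.5, 16) is absent (z outside [1.5, 4.5]); Combining (union): only the r=5 cylinder is present, so the union is just that shape — boundary = 31.33 mm. So its perimeter = 31.33 mm. Layer 52 (z = 16.64): the r=5 cylinder gives a regular 24-gon of circumradius 5 (constant along its height) (perimeter = 2·24·5.000·sin(180°/24) = 31.33 mm); the 16.5×24 cube at (7, 11) contributes its full rectangle (perimeter 81.00 mm); the cube at (-0.5, 16) is absent (z outside [1.5, 4.5]); Merging all regions: the 2 present regions are separate (no shared area or edge), so areas and boundary lengths simply add and each stays a separate island — boundary = 112.33 mm. So its perimeter = 112.33 mm. Layer 52 is larger (112.33 vs 31.33 mm).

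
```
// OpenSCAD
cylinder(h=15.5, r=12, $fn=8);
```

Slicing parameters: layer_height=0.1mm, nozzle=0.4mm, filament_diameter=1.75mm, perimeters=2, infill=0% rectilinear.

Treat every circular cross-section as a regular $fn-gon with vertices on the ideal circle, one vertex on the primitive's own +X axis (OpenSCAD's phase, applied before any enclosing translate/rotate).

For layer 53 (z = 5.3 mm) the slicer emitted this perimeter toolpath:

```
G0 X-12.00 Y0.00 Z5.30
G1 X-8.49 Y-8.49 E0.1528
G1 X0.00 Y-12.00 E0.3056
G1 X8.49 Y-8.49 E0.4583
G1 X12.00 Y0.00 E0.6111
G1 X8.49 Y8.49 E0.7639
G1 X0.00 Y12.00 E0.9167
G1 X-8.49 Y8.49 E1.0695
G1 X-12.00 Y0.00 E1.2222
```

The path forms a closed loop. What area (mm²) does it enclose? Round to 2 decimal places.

Apply the shoelace formula to the sequence of (X, Y) vertices; enclosed area = 407.52 mm².

407.52 mm²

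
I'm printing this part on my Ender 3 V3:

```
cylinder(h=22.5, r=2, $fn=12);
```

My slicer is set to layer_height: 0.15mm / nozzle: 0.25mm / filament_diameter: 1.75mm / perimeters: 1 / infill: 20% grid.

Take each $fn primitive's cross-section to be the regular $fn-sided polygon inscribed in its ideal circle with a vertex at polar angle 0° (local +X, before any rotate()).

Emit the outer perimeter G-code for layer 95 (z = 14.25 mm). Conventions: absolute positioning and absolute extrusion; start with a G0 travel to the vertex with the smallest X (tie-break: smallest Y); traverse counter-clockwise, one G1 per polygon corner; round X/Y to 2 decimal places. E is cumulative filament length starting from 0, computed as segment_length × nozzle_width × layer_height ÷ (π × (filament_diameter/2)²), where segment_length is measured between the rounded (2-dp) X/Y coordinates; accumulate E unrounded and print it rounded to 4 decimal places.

At z = 14.25 mm: the cylinder: section is a regular 12-gon, circumradius r=2. The outline is a single polygon with 12 vertices. Extrusion per mm of travel: 0.25 × 0.15 / (π × 0.875²) = 0.015591. Accumulating E over each segment gives final E = 0.1936.

G0 X-2.00 Y0.00 Z14.25
G1 X-1.73 Y-1.00 E0.0161
G1 X-1.00 Y-1.73 E0.0322
G1 X0.00 Y-2.00 E0.0484
G1 X1.00 Y-1.73 E0.0645
G1 X1.73 Y-1.00 E0.0806
G1 X2.00 Y0.00 E0.0968
G1 X1.73 Y1.00 E0.1129
G1 X1.00 Y1.73 E0.1290
G1 X0.00 Y2.00 E0.1452
G1 X-1.00 Y1.73 E0.1613
G1 X-1.73 Y1.00 E0.1774
G1 X-2.00 Y0.00 E0.1936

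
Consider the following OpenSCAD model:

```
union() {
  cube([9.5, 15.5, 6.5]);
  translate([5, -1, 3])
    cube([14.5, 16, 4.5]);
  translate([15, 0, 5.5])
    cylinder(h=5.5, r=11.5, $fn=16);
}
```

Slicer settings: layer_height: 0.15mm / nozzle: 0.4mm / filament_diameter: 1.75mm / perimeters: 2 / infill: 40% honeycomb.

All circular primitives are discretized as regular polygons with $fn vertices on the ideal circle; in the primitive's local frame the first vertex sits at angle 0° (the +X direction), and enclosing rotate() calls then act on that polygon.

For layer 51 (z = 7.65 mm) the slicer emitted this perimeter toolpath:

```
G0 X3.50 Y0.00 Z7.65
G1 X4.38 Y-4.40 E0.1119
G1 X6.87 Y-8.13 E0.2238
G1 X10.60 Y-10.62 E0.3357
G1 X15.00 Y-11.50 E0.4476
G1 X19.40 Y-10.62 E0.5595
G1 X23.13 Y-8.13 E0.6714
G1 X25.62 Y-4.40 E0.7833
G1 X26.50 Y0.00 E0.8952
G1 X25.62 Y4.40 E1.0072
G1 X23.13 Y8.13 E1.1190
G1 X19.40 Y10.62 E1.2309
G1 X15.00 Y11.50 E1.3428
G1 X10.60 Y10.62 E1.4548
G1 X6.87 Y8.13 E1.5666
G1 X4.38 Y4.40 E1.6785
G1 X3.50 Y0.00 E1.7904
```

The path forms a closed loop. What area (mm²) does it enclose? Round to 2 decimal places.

404.67 mm²

Apply the shoelace formula to the sequence of (X, Y) vertices; enclosed area = 404.67 mm².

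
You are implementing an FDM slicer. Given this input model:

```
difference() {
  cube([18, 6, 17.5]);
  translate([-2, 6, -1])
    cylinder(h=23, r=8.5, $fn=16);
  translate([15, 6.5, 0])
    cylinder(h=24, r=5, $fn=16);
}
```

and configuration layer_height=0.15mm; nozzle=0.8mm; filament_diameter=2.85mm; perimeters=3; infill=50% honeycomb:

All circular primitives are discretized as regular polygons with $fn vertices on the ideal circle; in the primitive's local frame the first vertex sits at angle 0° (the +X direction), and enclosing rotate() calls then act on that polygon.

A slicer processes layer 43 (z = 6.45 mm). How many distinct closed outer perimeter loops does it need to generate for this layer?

1

At z = 6.45 mm: the cube is present — its section is the full 18×6 rectangle; the r=8.5 cylinder at (-2, 6) contributes a regular 16-gon of circumradius 8.5; the r=5 cylinder at (15, 6.5) contributes a regular 16-gon of circumradius 5; Taking the first minus the rest: starting from the 18×6 cube, the r=8.5 cylinder at (-2, 6) partially overlaps it — only the 33.65 mm² overlap (of its 221.19 mm²) is removed, clipping the outline; the r=5 cylinder at (15, 6.5) partially overlaps it — only the 28.99 mm² overlap (of its 76.54 mm²) is removed, clipping the outline — 1 connected region. The result has 1 disconnected region.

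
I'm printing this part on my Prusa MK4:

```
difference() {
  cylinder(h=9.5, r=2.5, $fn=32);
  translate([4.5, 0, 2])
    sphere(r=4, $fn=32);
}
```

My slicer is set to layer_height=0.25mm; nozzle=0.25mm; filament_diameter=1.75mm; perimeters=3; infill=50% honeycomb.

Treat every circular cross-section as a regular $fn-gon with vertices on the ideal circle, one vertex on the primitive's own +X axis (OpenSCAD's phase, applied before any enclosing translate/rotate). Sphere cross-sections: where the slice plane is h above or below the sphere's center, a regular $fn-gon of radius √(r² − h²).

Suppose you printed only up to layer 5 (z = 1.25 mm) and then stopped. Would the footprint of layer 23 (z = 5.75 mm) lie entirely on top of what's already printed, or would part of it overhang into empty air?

part overhangs

Compare the two slices. At z = 1.25: the r=2.5 cylinder contributes a regular 32-gon of circumradius 2.5 (area = (32/2)·2.500²·sin(360°/32) = 19.51 mm²); the r=4 sphere at (4.5, 0) slices to a regular 32-gon of circumradius 3.929 (√(r²−h²) with h=0.75 from center) (area = (32/2)·3.929²·sin(360°/32) = 48.19 mm²); Subtracting the remaining from the first: starting from the r=2.5 cylinder (19.51 mm²), the r=4 sphere at (4.5, 0) partially overlaps it — only the 5.77 mm² overlap (of its 48.19 mm²) is removed, clipping the outline — area = 13.74 mm². At z = 5.75: the r=2.5 cylinder contributes a regular 32-gon of circumradius 2.5 (area = (32/2)·2.500²·sin(360°/32) = 19.51 mm²); the r=4 sphere at (4.5, 0) slices to a regular 32-gon of circumradius 1.392 (√(r²−h²) with h=3.75 from center) (area = (32/2)·1.392²·sin(360°/32) = 6.05 mm²); Taking the first minus the rest: starting from the r=2.5 cylinder (19.51 mm²), the r=4 sphere at (4.5, 0) misses the remaining region (no effect) — area = 19.51 mm². Checking containment: at z = 5.75 the cross-section extends beyond the z = 1.25 cross-section by about 5.77 mm².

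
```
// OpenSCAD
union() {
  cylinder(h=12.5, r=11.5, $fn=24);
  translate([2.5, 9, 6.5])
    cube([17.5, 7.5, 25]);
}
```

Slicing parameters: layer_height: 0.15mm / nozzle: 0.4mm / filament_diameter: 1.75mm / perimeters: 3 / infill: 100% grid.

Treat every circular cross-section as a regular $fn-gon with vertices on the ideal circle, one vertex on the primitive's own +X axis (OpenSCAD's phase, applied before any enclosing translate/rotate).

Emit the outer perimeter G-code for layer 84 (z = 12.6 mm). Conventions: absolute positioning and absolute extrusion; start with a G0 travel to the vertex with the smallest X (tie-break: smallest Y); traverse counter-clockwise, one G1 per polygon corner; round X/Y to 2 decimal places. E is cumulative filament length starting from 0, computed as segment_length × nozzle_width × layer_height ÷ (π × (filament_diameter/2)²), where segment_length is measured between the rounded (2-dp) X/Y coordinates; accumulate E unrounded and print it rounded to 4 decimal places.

At z = 12.6 mm: the cylinder is not intersected at this z (z outside [0, 12.5]); the cube at (2.5, 9) (footprint 17.5×7.5) is included at this height; Combining (union): only the 17.5×7.5 cube at (2.5, 9) is present, so the union is just that shape — 1 connected region. The outline is a single polygon with 4 vertices. Extrusion per mm of travel: 0.4 × 0.15 / (π × 0.875²) = 0.024945. Accumulating E over each segment gives final E = 1.2473.

G0 X2.50 Y9.00 Z12.60
G1 X20.00 Y9.00 E0.4365
G1 X20.00 Y16.50 E0.6236
G1 X2.50 Y16.50 E1.0602
G1 X2.50 Y9.00 E1.2473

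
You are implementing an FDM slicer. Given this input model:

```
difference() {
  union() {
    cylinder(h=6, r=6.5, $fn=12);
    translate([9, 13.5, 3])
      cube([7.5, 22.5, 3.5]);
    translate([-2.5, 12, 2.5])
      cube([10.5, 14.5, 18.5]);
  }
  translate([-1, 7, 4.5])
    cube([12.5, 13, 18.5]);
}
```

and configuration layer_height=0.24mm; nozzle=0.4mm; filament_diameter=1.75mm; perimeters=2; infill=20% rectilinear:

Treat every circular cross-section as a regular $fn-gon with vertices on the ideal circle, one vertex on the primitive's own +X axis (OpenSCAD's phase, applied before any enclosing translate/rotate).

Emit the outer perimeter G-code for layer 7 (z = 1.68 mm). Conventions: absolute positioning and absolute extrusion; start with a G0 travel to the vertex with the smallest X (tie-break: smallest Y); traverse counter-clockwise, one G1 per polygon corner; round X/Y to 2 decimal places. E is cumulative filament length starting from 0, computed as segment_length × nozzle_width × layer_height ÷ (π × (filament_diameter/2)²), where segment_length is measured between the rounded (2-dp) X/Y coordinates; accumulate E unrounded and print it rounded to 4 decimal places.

G0 X-6.50 Y0.00 Z1.68
G1 X-5.63 Y-3.25 E0.1343
G1 X-3.25 Y-5.63 E0.2686
G1 X0.00 Y-6.50 E0.4029
G1 X3.25 Y-5.63 E0.5372
G1 X5.63 Y-3.25 E0.6715
G1 X6.50 Y0.00 E0.8058
G1 X5.63 Y3.25 E0.9401
G1 X3.25 Y5.63 E1.0744
G1 X0.00 Y6.50 E1.2087
G1 X-3.25 Y5.63 E1.3430
G1 X-5.63 Y3.25 E1.4773
G1 X-6.50 Y0.00 E1.6116

At z = 1.68 mm: the r=6.5 cylinder gives a regular 12-gon of circumradius 6.5 (constant along its height); the cube at (9, 13.5) is not intersected at this z (z outside [3, 6.5]); the cube at (-2.5, 12) is absent (z outside [2.5, 21]); Merging all regions: only the r=6.5 cylinder is present, so the union is just that shape — 1 connected region; the cube at (-1, 7) is absent (z outside [4.5, 23]); After the difference (first − rest): none of the subtracted shapes is present at this height, so the result so far is unchanged — 1 connected region. The outline is a single polygon with 12 vertices. Extrusion per mm of travel: 0.4 × 0.24 / (π × 0.875²) = 0.039912. Accumulating E over each segment gives final E = 1.6116.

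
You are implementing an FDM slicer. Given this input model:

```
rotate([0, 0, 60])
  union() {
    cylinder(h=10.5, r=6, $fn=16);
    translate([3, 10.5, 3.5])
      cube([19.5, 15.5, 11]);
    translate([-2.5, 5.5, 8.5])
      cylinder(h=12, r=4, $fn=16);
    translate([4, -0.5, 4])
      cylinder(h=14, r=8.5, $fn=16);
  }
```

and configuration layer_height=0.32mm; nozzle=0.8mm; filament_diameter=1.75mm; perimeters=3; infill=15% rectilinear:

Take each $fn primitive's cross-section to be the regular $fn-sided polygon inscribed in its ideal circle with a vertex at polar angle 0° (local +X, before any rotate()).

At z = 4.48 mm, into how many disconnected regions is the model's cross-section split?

2

At z = 4.48 mm: the r=6 cylinder contributes a regular 16-gon of circumradius 6; the cube at (3, 10.5) (footprint 19.5×15.5) is included at this height; the cylinder at (-2.5, 5.5) is not intersected at this z (z outside [8.5, 20.5]); the r=8.5 cylinder at (4, -0.5) contributes a regular 16-gon of circumradius 8.5; Taking the union: the regions partially overlap (shared area 97.21 mm²), so overlapping operands fuse into one piece — 2 connected regions; (rotated 60° about Z; rotation is an isometry so areas/perimeters/island counts are preserved). The result has 2 disconnected regions.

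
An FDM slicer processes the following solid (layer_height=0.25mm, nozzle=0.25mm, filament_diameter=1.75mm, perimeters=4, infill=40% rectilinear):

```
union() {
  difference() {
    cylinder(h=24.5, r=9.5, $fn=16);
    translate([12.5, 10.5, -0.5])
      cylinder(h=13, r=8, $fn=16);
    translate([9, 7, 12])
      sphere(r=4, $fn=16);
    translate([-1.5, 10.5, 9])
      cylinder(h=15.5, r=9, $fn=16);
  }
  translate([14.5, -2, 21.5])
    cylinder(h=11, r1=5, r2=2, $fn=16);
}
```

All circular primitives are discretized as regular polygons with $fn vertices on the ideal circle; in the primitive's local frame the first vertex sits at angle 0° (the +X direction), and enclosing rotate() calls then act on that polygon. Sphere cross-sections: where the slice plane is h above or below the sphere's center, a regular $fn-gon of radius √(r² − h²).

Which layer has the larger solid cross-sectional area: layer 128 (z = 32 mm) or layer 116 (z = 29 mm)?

Layer 128 (z = 32): the cylinder is absent (z outside [0, 24.5]); the cylinder at (12.5, 10.5) is not intersected at this z (z outside [-0.5, 12.5]); the sphere at (9, 7) does not reach this height (|z−center|=20.000 > r=4); the cylinder at (-1.5, 10.5) does not reach this height (z outside [9, 24.5]); Subtracting the remaining from the first: the first operand is absent here, so nothing remains; the cone at (14.5, -2): at t=0.955 of its height the radius interpolates to r₁+(r₂−r₁)t = 2.136, giving a regular 16-gon of that circumradius (area = (16/2)·2.136²·sin(360°/16) = 13.97 mm²); Combining (union): only the cone at (14.5, -2) is present, so the union is just that shape — area = 13.97 mm². So its area = 13.97 mm². Layer 116 (z = 29): the cylinder is absent (z outside [0, 24.5]); the cylinder at (12.5, 10.5) is not intersected at this z (z outside [-0.5, 12.5]); the sphere at (9, 7) is not intersected at this z (|z−center|=17.000 > r=4); the cylinder at (-1.5, 10.5) is absent (z outside [9, 24.5]); Taking the first minus the rest: the first operand is absent here, so nothing remains; the cone at (14.5, -2): at t=0.682 of its height the radius interpolates to r₁+(r₂−r₁)t = 2.955, giving a regular 16-gon of that circumradius (area = (16/2)·2.955²·sin(360°/16) = 26.72 mm²); Merging all regions: only the cone at (14.5, -2) is present, so the union is just that shape — area = 26.72 mm². So its area = 26.72 mm². Layer 116 is larger (26.72 vs 13.97 mm²).

layer 116 (z = 29 mm)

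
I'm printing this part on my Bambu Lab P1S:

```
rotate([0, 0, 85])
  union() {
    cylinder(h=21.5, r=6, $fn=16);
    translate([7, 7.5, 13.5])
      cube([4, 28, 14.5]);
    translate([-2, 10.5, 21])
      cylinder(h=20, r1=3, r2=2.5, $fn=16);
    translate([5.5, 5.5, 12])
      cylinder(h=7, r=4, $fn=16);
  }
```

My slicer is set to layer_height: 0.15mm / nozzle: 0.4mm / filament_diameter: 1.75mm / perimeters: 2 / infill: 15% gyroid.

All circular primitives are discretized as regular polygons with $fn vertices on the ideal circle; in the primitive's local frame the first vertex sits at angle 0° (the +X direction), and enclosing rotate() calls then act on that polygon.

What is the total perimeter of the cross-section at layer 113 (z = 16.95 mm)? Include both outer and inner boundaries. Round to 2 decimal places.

107.39 mm

At z = 16.95 mm: the cylinder: section is a regular 16-gon, circumradius r=6 (perimeter = 2·16·6.000·sin(180°/16) = 37.46 mm); the cube at (7, 7.5) (footprint 4×28) is included at this height (perimeter 64.00 mm); the cone at (-2, 10.5) is absent (z outside [21, 41]); the r=4 cylinder at (5.5, 5.5) gives a regular 16-gon of circumradius 4 (constant along its height) (perimeter = 2·16·4.000·sin(180°/16) = 24.97 mm); Combining (union): the regions partially overlap (shared area 10.41 mm²), so the edge portions inside another operand are dropped and the merged outline is re-measured after clipping — boundary = 107.39 mm; (rotated 85° about Z; rotation is an isometry so areas/perimeters/island counts are preserved). Overall, the cross-section is a single solid region. Total boundary length (outer) = 107.39 mm.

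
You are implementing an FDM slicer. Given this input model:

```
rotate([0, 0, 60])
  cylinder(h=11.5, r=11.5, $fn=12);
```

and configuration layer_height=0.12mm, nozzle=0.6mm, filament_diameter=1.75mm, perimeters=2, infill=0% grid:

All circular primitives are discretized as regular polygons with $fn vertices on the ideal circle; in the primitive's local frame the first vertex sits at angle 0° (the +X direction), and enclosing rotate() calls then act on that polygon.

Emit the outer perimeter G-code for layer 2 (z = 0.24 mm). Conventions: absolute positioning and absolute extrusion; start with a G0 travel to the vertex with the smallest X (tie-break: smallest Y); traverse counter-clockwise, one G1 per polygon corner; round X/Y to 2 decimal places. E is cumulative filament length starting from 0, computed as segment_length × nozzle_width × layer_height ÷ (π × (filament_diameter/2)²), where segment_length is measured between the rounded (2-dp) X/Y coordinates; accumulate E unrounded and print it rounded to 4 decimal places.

At z = 0.24 mm: the cylinder: section is a regular 12-gon, circumradius r=11.5; (whole slice rotated 60° about Z — lengths, areas and connectivity unchanged). The outline is a single polygon with 12 vertices. Extrusion per mm of travel: 0.6 × 0.12 / (π × 0.875²) = 0.029934. Accumulating E over each segment gives final E = 2.1384.

G0 X-11.50 Y0.00 Z0.24
G1 X-9.96 Y-5.75 E0.1782
G1 X-5.75 Y-9.96 E0.3564
G1 X0.00 Y-11.50 E0.5346
G1 X5.75 Y-9.96 E0.7128
G1 X9.96 Y-5.75 E0.8910
G1 X11.50 Y0.00 E1.0692
G1 X9.96 Y5.75 E1.2474
G1 X5.75 Y9.96 E1.4256
G1 X0.00 Y11.50 E1.6038
G1 X-5.75 Y9.96 E1.7820
G1 X-9.96 Y5.75 E1.9602
G1 X-11.50 Y0.00 E2.1384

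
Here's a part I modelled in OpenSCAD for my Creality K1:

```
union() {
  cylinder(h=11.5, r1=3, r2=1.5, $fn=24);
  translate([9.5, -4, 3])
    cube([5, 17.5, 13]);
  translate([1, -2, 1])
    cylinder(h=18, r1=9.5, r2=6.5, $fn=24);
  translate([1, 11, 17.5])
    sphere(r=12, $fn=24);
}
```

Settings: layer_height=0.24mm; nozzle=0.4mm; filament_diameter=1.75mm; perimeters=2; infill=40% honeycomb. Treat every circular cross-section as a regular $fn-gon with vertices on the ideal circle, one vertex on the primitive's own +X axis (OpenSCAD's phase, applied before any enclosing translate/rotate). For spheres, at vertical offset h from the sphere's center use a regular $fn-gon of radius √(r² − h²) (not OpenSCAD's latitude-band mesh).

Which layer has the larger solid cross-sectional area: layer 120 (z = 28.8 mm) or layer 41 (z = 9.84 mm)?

layer 41 (z = 9.84 mm)

Layer 120 (z = 28.8): the cone is not intersected at this z (z outside [0, 11.5]); the cube at (9.5, -4) is not intersected at this z (z outside [3, 16]); the cone at (1, -2) does not reach this height (z outside [1, 19]); the r=12 sphere at (1, 11) contributes a regular 24-gon of circumradius √(12²−11.3²) = 4.039 (area = (24/2)·4.039²·sin(360°/24) = 50.66 mm²); Taking the union: only the r=12 sphere at (1, 11) is present, so the union is just that shape — area = 50.66 mm². So its area = 50.66 mm². Layer 41 (z = 9.84): the cone contributes a regular 24-gon of circumradius 1.717 (interpolated between r1=3 and r2=1.5 at t=0.856) (area = (24/2)·1.717²·sin(360°/24) = 9.15 mm²); the cube at (9.5, -4) (footprint 5×17.5) is included at this height (area 87.50 mm²); the cone at (1, -2) contributes a regular 24-gon of circumradius 8.027 (interpolated between r1=9.5 and r2=6.5 at t=0.491) (area = (24/2)·8.027²·sin(360°/24) = 200.10 mm²); the sphere at (1, 11): section is a regular 24-gon, circumradius = √(r²−h²) = √(12²−7.66²) = 9.237 (area = (24/2)·9.237²·sin(360°/24) = 265.00 mm²); Taking the union: the regions partially overlap — summed areas 561.75 mm² minus the doubly-counted overlap 44.03 mm² gives 517.72 mm² — area = 517.72 mm². So its area = 517.72 mm². Layer 41 is larger (517.72 vs 50.66 mm²).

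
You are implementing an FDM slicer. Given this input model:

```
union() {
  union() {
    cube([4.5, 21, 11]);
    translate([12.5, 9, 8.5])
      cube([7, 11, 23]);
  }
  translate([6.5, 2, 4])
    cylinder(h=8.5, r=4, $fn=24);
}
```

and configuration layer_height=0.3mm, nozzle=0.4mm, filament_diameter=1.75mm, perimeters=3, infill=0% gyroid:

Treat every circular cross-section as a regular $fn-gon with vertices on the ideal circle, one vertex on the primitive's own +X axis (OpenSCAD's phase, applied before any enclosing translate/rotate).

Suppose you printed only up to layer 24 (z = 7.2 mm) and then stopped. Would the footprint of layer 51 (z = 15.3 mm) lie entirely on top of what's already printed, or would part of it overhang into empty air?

part overhangs

Compare the two slices. At z = 7.2: the 4.5×21 cube contributes its full rectangle (area 94.50 mm²); the cube at (12.5, 9) does not reach this height (z outside [8.5, 31.5]); Taking the union: only the 4.5×21 cube is present, so the union is just that shape — area = 94.50 mm²; the r=4 cylinder at (6.5, 2) contributes a regular 24-gon of circumradius 4 (area = (24/2)·4.000²·sin(360°/24) = 49.69 mm²); Taking the union: the regions partially overlap — summed areas 144.19 mm² minus the doubly-counted overlap 8.42 mm² gives 135.77 mm² — area = 135.77 mm². At z = 15.3: the cube is absent (z outside [0, 11]); the cube at (12.5, 9) is present — its section is the full 7×11 rectangle (area 77.00 mm²); Merging all regions: only the 7×11 cube at (12.5, 9) is present, so the union is just that shape — area = 77.00 mm²; the cylinder at (6.5, 2) is not intersected at this z (z outside [4, 12.5]); Combining (union): only the result so far is present, so the union is just that shape — area = 77.00 mm². Checking containment: at z = 15.3 the cross-section extends beyond the z = 7.2 cross-section by about 77.00 mm².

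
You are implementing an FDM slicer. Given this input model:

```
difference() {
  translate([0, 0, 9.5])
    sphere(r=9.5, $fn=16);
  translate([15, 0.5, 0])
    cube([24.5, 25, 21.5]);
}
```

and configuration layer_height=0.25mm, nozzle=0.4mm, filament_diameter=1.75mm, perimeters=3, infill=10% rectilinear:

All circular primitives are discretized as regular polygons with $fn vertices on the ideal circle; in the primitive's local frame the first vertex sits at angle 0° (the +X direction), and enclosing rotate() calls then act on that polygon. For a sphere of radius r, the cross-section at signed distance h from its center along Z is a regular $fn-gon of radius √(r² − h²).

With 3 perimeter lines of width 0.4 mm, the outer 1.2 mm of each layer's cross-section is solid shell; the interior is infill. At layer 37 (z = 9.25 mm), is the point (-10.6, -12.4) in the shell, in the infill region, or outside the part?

outside

At z = 9.25 mm: the r=9.5 sphere contributes a regular 16-gon of circumradius √(9.5²−0.25²) = 9.497; the cube at (15, 0.5) (footprint 24.5×25) is included at this height; Taking the first minus the rest: starting from the r=9.5 sphere, the 24.5×25 cube at (15, 0.5) misses the remaining region (no effect) — 1 connected region. Overall, the cross-section is a single solid region. The nearest boundary edge runs (-3.63, -8.77)→(-6.72, -6.72); distance from the point to it = 6.89 mm. The point is not inside any of the regions above, so it lies outside the cross-section (6.89 mm from the nearest boundary).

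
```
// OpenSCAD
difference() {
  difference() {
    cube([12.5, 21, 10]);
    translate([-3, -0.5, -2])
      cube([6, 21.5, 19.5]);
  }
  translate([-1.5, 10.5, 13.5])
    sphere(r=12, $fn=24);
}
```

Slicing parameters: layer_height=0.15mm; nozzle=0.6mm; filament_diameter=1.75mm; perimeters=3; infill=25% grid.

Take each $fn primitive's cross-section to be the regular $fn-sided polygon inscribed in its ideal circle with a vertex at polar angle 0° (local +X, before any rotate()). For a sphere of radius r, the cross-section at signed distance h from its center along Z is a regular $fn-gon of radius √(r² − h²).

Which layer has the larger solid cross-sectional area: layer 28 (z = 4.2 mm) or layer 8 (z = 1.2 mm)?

Layer 28 (z = 4.2): the cube (footprint 12.5×21) is included at this height (area 262.50 mm²); the cube at (-3, -0.5) is present — its section is the full 6×21.5 rectangle (area 129.00 mm²); Taking the first minus the rest: starting from the 12.5×21 cube (262.50 mm²), the 6×21.5 cube at (-3, -0.5) partially overlaps it — only the 63.00 mm² overlap (of its 129.00 mm²) is removed, clipping the outline — area = 199.50 mm²; the sphere at (-1.5, 10.5): section is a regular 24-gon, circumradius = √(r²−h²) = √(12²−9.3²) = 7.584 (area = (24/2)·7.584²·sin(360°/24) = 178.62 mm²); Taking the first minus the rest: starting from the result so far (199.50 mm²), the r=12 sphere at (-1.5, 10.5) partially overlaps it — only the 25.72 mm² overlap (of its 178.62 mm²) is removed, clipping the outline — area = 173.78 mm². So its area = 173.78 mm². Layer 8 (z = 1.2): the cube (footprint 12.5×21) is included at this height (area 262.50 mm²); the 6×21.5 cube at (-3, -0.5) contributes its full rectangle (area 129.00 mm²); Taking the first minus the rest: starting from the 12.5×21 cube (262.50 mm²), the 6×21.5 cube at (-3, -0.5) partially overlaps it — only the 63.00 mm² overlap (of its 129.00 mm²) is removed, clipping the outline — area = 199.50 mm²; the sphere at (-1.5, 10.5) does not reach this height (|z−center|=12.300 > r=12); Subtracting the remaining from the first: none of the subtracted shapes is present at this height, so that combined region is unchanged — area = 199.50 mm². So its area = 199.50 mm². Layer 8 is larger (199.50 vs 173.78 mm²).

layer 8 (z = 1.2 mm)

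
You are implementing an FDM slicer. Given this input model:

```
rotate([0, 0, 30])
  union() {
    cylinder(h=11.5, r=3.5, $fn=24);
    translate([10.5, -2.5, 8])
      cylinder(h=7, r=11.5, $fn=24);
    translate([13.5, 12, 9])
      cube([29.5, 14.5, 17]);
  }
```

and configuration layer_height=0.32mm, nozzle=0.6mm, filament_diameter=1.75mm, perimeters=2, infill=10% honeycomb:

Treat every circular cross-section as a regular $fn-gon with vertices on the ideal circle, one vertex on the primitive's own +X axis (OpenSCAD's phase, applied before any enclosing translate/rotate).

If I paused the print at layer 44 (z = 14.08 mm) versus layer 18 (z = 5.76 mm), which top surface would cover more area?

Layer 44 (z = 14.08): the cylinder is absent (z outside [0, 11.5]); the r=11.5 cylinder at (10.5, -2.5) gives a regular 24-gon of circumradius 11.5 (constant along its height) (area = (24/2)·11.500²·sin(360°/24) = 410.75 mm²); the 29.5×14.5 cube at (13.5, 12) contributes its full rectangle (area 427.75 mm²); Taking the union: the 2 present regions are separate (no shared area or edge), so areas and boundary lengths simply add and each stays a separate island — area = 838.50 mm²; (rotated 30° about Z; rotation is an isometry so areas/perimeters/island counts are preserved). So its area = 838.50 mm². Layer 18 (z = 5.76): the r=3.5 cylinder gives a regular 24-gon of circumradius 3.5 (constant along its height) (area = (24/2)·3.500²·sin(360°/24) = 38.05 mm²); the cylinder at (10.5, -2.5) does not reach this height (z outside [8, 15]); the cube at (13.5, 12) does not reach this height (z outside [9, 26]); Combining (union): only the r=3.5 cylinder is present, so the union is just that shape — area = 38.05 mm²; (whole slice rotated 30° about Z — lengths, areas and connectivity unchanged). So its area = 38.05 mm². Layer 44 is larger (838.50 vs 38.05 mm²).

layer 44 (z = 14.08 mm)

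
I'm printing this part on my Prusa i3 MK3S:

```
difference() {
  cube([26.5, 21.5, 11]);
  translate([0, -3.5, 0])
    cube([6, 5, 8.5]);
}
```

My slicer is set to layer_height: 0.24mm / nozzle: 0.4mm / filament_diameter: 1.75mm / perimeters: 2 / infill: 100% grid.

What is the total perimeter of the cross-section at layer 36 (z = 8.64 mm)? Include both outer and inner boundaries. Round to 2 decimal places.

96.00 mm

At z = 8.64 mm: the 26.5×21.5 cube contributes its full rectangle (perimeter 96.00 mm); the cube at (0, -3.5) is absent (z outside [0, 8.5]); Subtracting the remaining from the first: none of the subtracted shapes is present at this height, so the 26.5×21.5 cube is unchanged — boundary = 96.00 mm. Overall, the cross-section is a single solid region. Total boundary length (outer) = 96.00 mm.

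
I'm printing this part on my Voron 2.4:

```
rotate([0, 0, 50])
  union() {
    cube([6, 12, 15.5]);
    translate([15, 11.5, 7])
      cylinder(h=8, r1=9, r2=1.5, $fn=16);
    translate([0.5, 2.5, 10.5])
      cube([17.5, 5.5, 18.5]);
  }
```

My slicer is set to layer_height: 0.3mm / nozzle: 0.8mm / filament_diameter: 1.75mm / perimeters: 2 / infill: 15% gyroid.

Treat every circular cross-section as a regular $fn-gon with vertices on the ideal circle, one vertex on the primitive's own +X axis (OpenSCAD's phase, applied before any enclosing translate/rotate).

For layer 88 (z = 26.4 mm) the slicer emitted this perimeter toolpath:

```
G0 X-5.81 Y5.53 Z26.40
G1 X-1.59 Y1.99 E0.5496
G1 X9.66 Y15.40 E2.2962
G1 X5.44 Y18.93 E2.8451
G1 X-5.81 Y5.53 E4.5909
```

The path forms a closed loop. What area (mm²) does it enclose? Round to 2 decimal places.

96.34 mm²

Apply the shoelace formula to the sequence of (X, Y) vertices; enclosed area = 96.34 mm².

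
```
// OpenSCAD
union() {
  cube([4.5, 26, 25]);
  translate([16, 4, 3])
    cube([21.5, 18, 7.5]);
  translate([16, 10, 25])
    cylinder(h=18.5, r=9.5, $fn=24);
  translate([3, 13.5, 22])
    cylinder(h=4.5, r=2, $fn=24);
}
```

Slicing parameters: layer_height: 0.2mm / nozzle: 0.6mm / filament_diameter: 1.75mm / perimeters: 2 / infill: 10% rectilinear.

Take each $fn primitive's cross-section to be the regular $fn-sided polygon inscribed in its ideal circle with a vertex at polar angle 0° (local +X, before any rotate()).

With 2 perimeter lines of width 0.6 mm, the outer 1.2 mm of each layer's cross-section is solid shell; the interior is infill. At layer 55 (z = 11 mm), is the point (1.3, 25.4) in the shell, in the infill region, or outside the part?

At z = 11 mm: the cube is present — its section is the full 4.5×26 rectangle; the cube at (16, 4) does not reach this height (z outside [3, 10.5]); the cylinder at (16, 10) is not intersected at this z (z outside [25, 43.5]); the cylinder at (3, 13.5) is absent (z outside [22, 26.5]); Combining (union): only the 4.5×26 cube is present, so the union is just that shape — 1 connected region. Overall, the cross-section is a single solid region. The nearest boundary edge runs (4.50, 26.00)→(0.00, 26.00); distance from the point to it = 0.60 mm. The point is inside the cross-section, 0.60 mm from the nearest boundary — within the 1.2 mm shell band (2 × 0.6).

shell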